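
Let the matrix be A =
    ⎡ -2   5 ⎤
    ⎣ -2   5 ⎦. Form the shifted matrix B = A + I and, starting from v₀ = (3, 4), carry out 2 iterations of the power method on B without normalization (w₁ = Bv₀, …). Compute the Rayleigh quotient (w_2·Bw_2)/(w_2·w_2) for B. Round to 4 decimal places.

4.0475

B = A + I has rows (-1, 5); (-2, 6)
w1 = Bv₀ = ((-1)·3 + 5·4; (-2)·3 + 6·4) = (17, 18)
w2 = Bw1 = ((-1)·17 + 5·18; (-2)·17 + 6·18) = (73, 74)
Bw2 = (297, 298)
w2·Bw2 = 43733; w2·w2 = 10805; μ ≈ 43733/10805 = 4.0475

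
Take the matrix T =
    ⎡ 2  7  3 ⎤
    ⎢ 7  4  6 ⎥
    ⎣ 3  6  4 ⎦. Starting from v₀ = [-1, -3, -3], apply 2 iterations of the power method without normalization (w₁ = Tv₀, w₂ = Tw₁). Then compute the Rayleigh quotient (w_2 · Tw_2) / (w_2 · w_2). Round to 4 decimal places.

14.2466

w1 = Tv₀ = (2·(-1) + 7·(-3) + 3·(-3); 7·(-1) + 4·(-3) + 6·(-3); 3·(-1) + 6·(-3) + 4·(-3)) = (-32, -37, -33)
w2 = Tw1 = (2·(-32) + 7·(-37) + 3·(-33); 7·(-32) + 4·(-37) + 6·(-33); 3·(-32) + 6·(-37) + 4·(-33)) = (-422, -570, -450)
Tw2 = (-6184, -7934, -6486)
w2·Tw2 = (-422)·(-6184) + (-570)·(-7934) + (-450)·(-6486) = 10050728; w2·w2 = (-422)·(-422) + (-570)·(-570) + (-450)·(-450) = 705484
λ ≈ 10050728/705484 = 14.2466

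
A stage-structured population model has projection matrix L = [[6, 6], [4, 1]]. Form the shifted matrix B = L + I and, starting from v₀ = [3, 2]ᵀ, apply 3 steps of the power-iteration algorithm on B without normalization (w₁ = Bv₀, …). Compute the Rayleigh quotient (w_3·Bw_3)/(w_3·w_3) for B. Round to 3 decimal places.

μ ≈ 10.000

B = L + I has rows (7, 6); (4, 2)
w1 = Bv₀ = (7·3 + 6·2; 4·3 + 2·2) = (33, 16)
w2 = Bw1 = (7·33 + 6·16; 4·33 + 2·16) = (327, 164)
w3 = Bw2 = (3273, 1636)
Bw3 = (32727, 16364)
w3·Bw3 = 133886975; w3·w3 = 13389025; μ ≈ 133886975/13389025 = 10.000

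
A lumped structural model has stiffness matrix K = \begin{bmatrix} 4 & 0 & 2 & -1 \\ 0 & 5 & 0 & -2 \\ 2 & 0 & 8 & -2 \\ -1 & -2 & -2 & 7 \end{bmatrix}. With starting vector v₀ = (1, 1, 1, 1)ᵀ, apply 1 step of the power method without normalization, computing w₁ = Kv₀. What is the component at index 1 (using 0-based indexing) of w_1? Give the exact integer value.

3

w1 = Kv₀ = (4·1 + 0·1 + 2·1 + (-1)·1; 0·1 + 5·1 + 0·1 + (-2)·1; 2·1 + 0·1 + 8·1 + (-2)·1; (-1)·1 + (-2)·1 + (-2)·1 + 7·1) = (5, 3, 8, 2)
The requested component of w1 is 3.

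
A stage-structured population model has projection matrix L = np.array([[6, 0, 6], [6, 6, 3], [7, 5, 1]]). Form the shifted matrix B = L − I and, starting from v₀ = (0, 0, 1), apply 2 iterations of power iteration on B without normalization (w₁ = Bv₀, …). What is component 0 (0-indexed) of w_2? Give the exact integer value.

30

B = L − I has rows (5, 0, 6); (6, 5, 3); (7, 5, 0)
w1 = Bv₀ = (6, 3, 0)
w2 = Bw1 = (30, 51, 57)
Requested component of w2: 30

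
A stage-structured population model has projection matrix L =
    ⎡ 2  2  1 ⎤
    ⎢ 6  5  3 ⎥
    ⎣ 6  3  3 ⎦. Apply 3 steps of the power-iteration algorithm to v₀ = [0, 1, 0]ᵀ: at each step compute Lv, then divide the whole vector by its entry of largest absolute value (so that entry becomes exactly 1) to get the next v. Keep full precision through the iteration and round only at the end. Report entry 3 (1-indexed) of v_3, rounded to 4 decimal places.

Lv0 = (2.00000, 5.00000, 3.00000); divide by 5.00000 → v1 = (0.40000, 1.00000, 0.60000)
Lv1 = (3.40000, 9.20000, 7.20000); divide by 9.20000 → v2 = (0.36957, 1.00000, 0.78261)
Lv2 = (3.52174, 9.56522, 7.56522); divide by 9.56522 → v3 = (0.36818, 1.00000, 0.79091)
Requested entry of v3: 348/440 = 0.7909

0.7909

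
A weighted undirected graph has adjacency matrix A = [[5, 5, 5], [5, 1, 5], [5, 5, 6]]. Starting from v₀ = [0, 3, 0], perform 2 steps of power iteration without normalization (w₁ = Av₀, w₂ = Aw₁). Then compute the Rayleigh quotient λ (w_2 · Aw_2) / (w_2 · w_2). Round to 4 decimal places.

λ ≈ 14.1964

w1 = Av₀ = (5·0 + 5·3 + 5·0; 5·0 + 1·3 + 5·0; 5·0 + 5·3 + 6·0) = (15, 3, 15)
w2 = Aw1 = (5·15 + 5·3 + 5·15; 5·15 + 1·3 + 5·15; 5·15 + 5·3 + 6·15) = (165, 153, 180)
Aw2 = (2490, 1878, 2670)
w2·Aw2 = 165·2490 + 153·1878 + 180·2670 = 1178784; w2·w2 = 165·165 + 153·153 + 180·180 = 83034
λ ≈ 1178784/83034 = 14.1964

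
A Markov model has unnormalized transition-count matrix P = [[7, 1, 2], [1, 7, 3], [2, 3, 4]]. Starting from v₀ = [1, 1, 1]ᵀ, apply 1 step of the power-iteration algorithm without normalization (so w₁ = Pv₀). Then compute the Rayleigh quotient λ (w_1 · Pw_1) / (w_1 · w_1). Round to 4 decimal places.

λ ≈ 10.0828

w1 = Pv₀ = (7·1 + 1·1 + 2·1; 1·1 + 7·1 + 3·1; 2·1 + 3·1 + 4·1) = (10, 11, 9)
Pw1 = (99, 114, 89)
w1·Pw1 = 10·99 + 11·114 + 9·89 = 3045; w1·w1 = 10·10 + 11·11 + 9·9 = 302
λ ≈ 3045/302 = 10.0828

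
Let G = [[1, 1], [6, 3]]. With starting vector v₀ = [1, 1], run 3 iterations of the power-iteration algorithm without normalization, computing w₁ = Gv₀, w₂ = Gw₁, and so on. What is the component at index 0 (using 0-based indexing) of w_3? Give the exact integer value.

50

w1 = Gv₀ = (1·1 + 1·1; 6·1 + 3·1) = (2, 9)
w2 = Gw1 = (1·2 + 1·9; 6·2 + 3·9) = (11, 39)
w3 = Gw2 = (50, 183)
The requested component of w3 is 50.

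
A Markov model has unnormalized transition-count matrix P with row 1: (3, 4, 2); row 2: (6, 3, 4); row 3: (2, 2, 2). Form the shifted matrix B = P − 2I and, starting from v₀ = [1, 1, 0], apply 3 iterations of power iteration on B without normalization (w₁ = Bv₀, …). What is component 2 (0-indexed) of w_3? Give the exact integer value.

188

B = P − 2I has rows (1, 4, 2); (6, 1, 4); (2, 2, 0)
w1 = Bv₀ = (1·1 + 4·1 + 2·0; 6·1 + 1·1 + 4·0; 2·1 + 2·1 + 0·0) = (5, 7, 4)
w2 = Bw1 = (1·5 + 4·7 + 2·4; 6·5 + 1·7 + 4·4; 2·5 + 2·7 + 0·4) = (41, 53, 24)
w3 = Bw2 = (301, 395, 188)
Requested component of w3: 188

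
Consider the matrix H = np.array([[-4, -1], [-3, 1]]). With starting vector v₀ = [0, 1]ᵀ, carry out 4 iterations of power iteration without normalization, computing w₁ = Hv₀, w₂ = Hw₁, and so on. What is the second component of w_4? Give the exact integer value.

w1 = Hv₀ = ((-4)·0 + (-1)·1; (-3)·0 + 1·1) = (-1, 1)
w2 = Hw1 = ((-4)·(-1) + (-1)·1; (-3)·(-1) + 1·1) = (3, 4)
w3 = Hw2 = (-16, -5)
w4 = Hw3 = (69, 43)
The requested component of w4 is 43.

43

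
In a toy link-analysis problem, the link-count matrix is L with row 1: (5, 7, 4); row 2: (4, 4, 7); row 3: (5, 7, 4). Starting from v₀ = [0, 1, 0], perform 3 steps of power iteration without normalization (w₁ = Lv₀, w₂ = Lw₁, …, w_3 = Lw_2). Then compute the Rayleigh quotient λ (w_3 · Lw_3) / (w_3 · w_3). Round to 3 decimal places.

15.611

w1 = Lv₀ = (5·0 + 7·1 + 4·0; 4·0 + 4·1 + 7·0; 5·0 + 7·1 + 4·0) = (7, 4, 7)
w2 = Lw1 = (5·7 + 7·4 + 4·7; 4·7 + 4·4 + 7·7; 5·7 + 7·4 + 4·7) = (91, 93, 91)
w3 = Lw2 = (1470, 1373, 1470)
Lw3 = (22841, 21662, 22841)
w3·Lw3 = 1470·22841 + 1373·21662 + 1470·22841 = 96894466; w3·w3 = 1470·1470 + 1373·1373 + 1470·1470 = 6206929
λ ≈ 96894466/6206929 = 15.611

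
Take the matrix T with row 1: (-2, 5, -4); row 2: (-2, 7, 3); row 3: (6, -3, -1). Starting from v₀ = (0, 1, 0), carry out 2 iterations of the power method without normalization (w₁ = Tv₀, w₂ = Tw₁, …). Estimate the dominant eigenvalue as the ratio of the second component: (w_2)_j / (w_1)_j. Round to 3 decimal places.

4.286

w1 = Tv₀ = ((-2)·0 + 5·1 + (-4)·0; (-2)·0 + 7·1 + 3·0; 6·0 + (-3)·1 + (-1)·0) = (5, 7, -3)
w2 = Tw1 = ((-2)·5 + 5·7 + (-4)·(-3); (-2)·5 + 7·7 + 3·(-3); 6·5 + (-3)·7 + (-1)·(-3)) = (37, 30, 12)
Ratio at component: 30 / 7 = 4.286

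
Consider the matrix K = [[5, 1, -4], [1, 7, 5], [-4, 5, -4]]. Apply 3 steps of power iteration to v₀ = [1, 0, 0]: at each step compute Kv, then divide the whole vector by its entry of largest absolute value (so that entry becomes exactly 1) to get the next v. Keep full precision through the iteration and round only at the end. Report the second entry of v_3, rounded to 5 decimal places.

Kv0 = (5.000000, 1.000000, -4.000000); divide by 5.000000 → v1 = (1.000000, 0.200000, -0.800000)
Kv1 = (8.400000, -1.600000, 0.200000); divide by 8.400000 → v2 = (1.000000, -0.190476, 0.023810)
Kv2 = (4.714286, -0.214286, -5.047619); divide by -5.047619 → v3 = (-0.933962, 0.042453, 1.000000)
Requested entry of v3: -9/-212 = 0.04245

0.04245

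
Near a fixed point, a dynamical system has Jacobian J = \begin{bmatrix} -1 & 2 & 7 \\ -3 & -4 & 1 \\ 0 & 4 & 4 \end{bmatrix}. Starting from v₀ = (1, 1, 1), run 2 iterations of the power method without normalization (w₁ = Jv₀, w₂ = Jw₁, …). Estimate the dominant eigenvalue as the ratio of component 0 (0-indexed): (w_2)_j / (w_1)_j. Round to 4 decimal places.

w1 = Jv₀ = ((-1)·1 + 2·1 + 7·1; (-3)·1 + (-4)·1 + 1·1; 0·1 + 4·1 + 4·1) = (8, -6, 8)
w2 = Jw1 = ((-1)·8 + 2·(-6) + 7·8; (-3)·8 + (-4)·(-6) + 1·8; 0·8 + 4·(-6) + 4·8) = (36, 8, 8)
Ratio at component: 36 / 8 = 4.5000

4.5000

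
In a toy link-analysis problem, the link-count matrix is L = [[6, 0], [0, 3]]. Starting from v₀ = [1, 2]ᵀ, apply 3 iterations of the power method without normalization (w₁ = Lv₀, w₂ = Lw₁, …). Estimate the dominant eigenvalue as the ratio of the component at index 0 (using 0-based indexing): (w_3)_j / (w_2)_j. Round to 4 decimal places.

w1 = Lv₀ = (6·1 + 0·2; 0·1 + 3·2) = (6, 6)
w2 = Lw1 = (6·6 + 0·6; 0·6 + 3·6) = (36, 18)
w3 = Lw2 = (216, 54)
Ratio at component: 216 / 36 = 6.0000

λ ≈ 6.0000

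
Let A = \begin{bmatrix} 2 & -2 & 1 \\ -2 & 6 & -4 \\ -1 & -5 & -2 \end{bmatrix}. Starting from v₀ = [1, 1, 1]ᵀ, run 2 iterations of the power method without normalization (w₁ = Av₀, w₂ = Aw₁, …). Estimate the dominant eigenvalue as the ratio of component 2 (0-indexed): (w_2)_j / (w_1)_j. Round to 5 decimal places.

w1 = Av₀ = (1, 0, -8)
w2 = Aw1 = (-6, 30, 15)
Ratio at component: 15 / -8 = -1.87500

λ ≈ -1.87500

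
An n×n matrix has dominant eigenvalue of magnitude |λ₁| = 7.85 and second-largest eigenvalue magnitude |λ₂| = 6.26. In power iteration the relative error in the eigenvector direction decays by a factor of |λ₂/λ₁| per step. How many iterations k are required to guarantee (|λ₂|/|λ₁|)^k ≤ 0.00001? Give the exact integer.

|λ₂/λ₁| = 6.26/7.85 = 0.79745
Need k ≥ ln(0.00001) / ln(0.79745) = -11.5129 / -0.2263 ≈ 50.867
Smallest integer k satisfying the bound: 51

51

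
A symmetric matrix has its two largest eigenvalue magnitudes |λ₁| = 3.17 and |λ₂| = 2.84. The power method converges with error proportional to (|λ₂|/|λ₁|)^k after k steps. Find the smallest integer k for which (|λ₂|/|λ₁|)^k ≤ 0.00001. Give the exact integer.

|λ₂/λ₁| = 2.84/3.17 = 0.89590
Need k ≥ ln(0.00001) / ln(0.89590) = -11.5129 / -0.1099 ≈ 104.732
Smallest integer k satisfying the bound: 105

105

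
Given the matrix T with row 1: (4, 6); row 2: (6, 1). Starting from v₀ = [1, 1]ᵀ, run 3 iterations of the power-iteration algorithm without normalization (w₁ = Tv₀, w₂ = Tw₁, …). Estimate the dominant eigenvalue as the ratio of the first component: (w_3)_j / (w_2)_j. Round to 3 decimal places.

λ ≈ 8.902

w1 = Tv₀ = (10, 7)
w2 = Tw1 = (82, 67)
w3 = Tw2 = (730, 559)
Ratio at component: 730 / 82 = 8.902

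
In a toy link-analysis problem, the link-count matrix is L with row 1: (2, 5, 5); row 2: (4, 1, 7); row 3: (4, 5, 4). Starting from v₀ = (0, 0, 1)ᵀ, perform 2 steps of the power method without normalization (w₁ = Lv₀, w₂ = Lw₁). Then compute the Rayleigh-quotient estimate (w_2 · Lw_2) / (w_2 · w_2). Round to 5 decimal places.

w1 = Lv₀ = (2·0 + 5·0 + 5·1; 4·0 + 1·0 + 7·1; 4·0 + 5·0 + 4·1) = (5, 7, 4)
w2 = Lw1 = (2·5 + 5·7 + 5·4; 4·5 + 1·7 + 7·4; 4·5 + 5·7 + 4·4) = (65, 55, 71)
Lw2 = (760, 812, 819)
w2·Lw2 = 65·760 + 55·812 + 71·819 = 152209; w2·w2 = 65·65 + 55·55 + 71·71 = 12291
λ ≈ 152209/12291 = 12.38378

λ ≈ 12.38378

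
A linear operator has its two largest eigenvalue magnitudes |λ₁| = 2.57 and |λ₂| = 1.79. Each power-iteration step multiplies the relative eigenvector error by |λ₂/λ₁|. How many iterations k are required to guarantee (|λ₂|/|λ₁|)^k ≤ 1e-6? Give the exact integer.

39

|λ₂/λ₁| = 1.79/2.57 = 0.69650
Need k ≥ ln(1e-6) / ln(0.69650) = -13.8155 / -0.3617 ≈ 38.197
Smallest integer k satisfying the bound: 39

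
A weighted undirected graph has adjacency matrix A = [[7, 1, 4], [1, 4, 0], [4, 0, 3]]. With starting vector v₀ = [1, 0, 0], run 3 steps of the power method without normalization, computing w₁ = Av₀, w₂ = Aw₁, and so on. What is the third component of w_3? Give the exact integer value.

384

w1 = Av₀ = (7·1 + 1·0 + 4·0; 1·1 + 4·0 + 0·0; 4·1 + 0·0 + 3·0) = (7, 1, 4)
w2 = Aw1 = (7·7 + 1·1 + 4·4; 1·7 + 4·1 + 0·4; 4·7 + 0·1 + 3·4) = (66, 11, 40)
w3 = Aw2 = (633, 110, 384)
The requested component of w3 is 384.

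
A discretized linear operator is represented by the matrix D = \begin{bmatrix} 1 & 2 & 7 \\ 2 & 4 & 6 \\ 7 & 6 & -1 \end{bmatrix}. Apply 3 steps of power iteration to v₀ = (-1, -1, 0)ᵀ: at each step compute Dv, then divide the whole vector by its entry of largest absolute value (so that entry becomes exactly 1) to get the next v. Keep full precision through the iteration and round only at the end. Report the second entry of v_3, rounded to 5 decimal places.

0.67459

Dv0 = (-3.000000, -6.000000, -13.000000); divide by -13.000000 → v1 = (0.230769, 0.461538, 1.000000)
Dv1 = (8.153846, 8.307692, 3.384615); divide by 8.307692 → v2 = (0.981481, 1.000000, 0.407407)
Dv2 = (5.833333, 8.407407, 12.462963); divide by 12.462963 → v3 = (0.468053, 0.674591, 1.000000)
Requested entry of v3: -908/-1346 = 0.67459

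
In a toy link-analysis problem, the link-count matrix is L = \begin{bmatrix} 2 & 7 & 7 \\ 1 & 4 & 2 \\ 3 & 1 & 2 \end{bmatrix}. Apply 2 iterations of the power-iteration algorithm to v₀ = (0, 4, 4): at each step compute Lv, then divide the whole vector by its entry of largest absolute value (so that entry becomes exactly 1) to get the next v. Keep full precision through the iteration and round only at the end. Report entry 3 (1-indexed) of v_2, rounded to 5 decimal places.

Lv0 = (56.000000, 24.000000, 12.000000); divide by 56.000000 → v1 = (1.000000, 0.428571, 0.214286)
Lv1 = (6.500000, 3.142857, 3.857143); divide by 6.500000 → v2 = (1.000000, 0.483516, 0.593407)
Requested entry of v2: 216/364 = 0.59341

0.59341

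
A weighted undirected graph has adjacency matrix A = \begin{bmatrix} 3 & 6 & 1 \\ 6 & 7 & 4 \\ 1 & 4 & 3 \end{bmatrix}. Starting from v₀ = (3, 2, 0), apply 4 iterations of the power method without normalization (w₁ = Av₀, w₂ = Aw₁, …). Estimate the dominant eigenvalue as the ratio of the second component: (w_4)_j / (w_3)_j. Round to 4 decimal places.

w1 = Av₀ = (3·3 + 6·2 + 1·0; 6·3 + 7·2 + 4·0; 1·3 + 4·2 + 3·0) = (21, 32, 11)
w2 = Aw1 = (3·21 + 6·32 + 1·11; 6·21 + 7·32 + 4·11; 1·21 + 4·32 + 3·11) = (266, 394, 182)
w3 = Aw2 = (3344, 5082, 2388)
w4 = Aw3 = (42912, 65190, 30836)
Ratio at component: 65190 / 5082 = 12.8276

12.8276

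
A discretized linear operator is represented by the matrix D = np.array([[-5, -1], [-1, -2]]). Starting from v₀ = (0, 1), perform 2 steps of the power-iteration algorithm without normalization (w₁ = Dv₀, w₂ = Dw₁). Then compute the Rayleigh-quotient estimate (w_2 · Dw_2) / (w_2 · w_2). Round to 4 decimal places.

w1 = Dv₀ = (-1, -2)
w2 = Dw1 = (7, 5)
Dw2 = (-40, -17)
w2·Dw2 = 7·(-40) + 5·(-17) = -365; w2·w2 = 7·7 + 5·5 = 74
λ ≈ -365/74 = -4.9324

-4.9324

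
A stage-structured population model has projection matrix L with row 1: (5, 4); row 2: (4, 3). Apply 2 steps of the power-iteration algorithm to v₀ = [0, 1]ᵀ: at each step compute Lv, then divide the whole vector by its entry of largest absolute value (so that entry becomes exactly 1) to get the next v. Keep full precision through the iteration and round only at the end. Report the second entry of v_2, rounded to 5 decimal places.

Lv0 = (4.000000, 3.000000); divide by 4.000000 → v1 = (1.000000, 0.750000)
Lv1 = (8.000000, 6.250000); divide by 8.000000 → v2 = (1.000000, 0.781250)
Requested entry of v2: 25/32 = 0.78125

0.78125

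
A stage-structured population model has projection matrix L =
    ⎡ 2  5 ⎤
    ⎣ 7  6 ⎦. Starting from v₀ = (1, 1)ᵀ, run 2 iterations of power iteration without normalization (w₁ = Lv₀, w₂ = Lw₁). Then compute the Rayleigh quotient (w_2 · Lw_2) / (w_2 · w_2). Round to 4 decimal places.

λ ≈ 10.2661

w1 = Lv₀ = (2·1 + 5·1; 7·1 + 6·1) = (7, 13)
w2 = Lw1 = (2·7 + 5·13; 7·7 + 6·13) = (79, 127)
Lw2 = (793, 1315)
w2·Lw2 = 79·793 + 127·1315 = 229652; w2·w2 = 79·79 + 127·127 = 22370
λ ≈ 229652/22370 = 10.2661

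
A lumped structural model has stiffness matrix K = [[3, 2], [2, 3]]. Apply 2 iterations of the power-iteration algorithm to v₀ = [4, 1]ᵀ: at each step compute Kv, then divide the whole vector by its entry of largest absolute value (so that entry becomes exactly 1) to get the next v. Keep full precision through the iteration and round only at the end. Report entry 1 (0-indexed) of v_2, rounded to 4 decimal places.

Kv0 = (14.00000, 11.00000); divide by 14.00000 → v1 = (1.00000, 0.78571)
Kv1 = (4.57143, 4.35714); divide by 4.57143 → v2 = (1.00000, 0.95313)
Requested entry of v2: 61/64 = 0.9531

0.9531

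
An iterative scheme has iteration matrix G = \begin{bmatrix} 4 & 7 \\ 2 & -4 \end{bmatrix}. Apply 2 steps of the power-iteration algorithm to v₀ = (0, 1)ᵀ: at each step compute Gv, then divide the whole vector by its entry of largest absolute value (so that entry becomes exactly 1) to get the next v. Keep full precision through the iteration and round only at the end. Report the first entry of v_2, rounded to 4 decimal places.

0.0000

Gv0 = (7.00000, -4.00000); divide by 7.00000 → v1 = (1.00000, -0.57143)
Gv1 = (0.00000, 4.28571); divide by 4.28571 → v2 = (0.00000, 1.00000)
Requested entry of v2: 0/30 = 0.0000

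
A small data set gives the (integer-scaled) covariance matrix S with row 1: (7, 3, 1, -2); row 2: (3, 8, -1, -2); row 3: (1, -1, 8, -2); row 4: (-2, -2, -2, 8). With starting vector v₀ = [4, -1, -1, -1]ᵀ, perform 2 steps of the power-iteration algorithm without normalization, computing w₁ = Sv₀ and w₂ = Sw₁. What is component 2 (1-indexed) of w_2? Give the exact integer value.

159

w1 = Sv₀ = (7·4 + 3·(-1) + 1·(-1) + (-2)·(-1); 3·4 + 8·(-1) + (-1)·(-1) + (-2)·(-1); 1·4 + (-1)·(-1) + 8·(-1) + (-2)·(-1); (-2)·4 + (-2)·(-1) + (-2)·(-1) + 8·(-1)) = (26, 7, -1, -12)
w2 = Sw1 = (7·26 + 3·7 + 1·(-1) + (-2)·(-12); 3·26 + 8·7 + (-1)·(-1) + (-2)·(-12); 1·26 + (-1)·7 + 8·(-1) + (-2)·(-12); (-2)·26 + (-2)·7 + (-2)·(-1) + 8·(-12)) = (226, 159, 35, -160)
The requested component of w2 is 159.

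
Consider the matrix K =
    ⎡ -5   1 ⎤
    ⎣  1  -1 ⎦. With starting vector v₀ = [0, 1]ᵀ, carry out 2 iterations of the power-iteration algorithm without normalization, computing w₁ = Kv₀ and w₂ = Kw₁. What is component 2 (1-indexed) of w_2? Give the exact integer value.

w1 = Kv₀ = (1, -1)
w2 = Kw1 = (-6, 2)
The requested component of w2 is 2.

2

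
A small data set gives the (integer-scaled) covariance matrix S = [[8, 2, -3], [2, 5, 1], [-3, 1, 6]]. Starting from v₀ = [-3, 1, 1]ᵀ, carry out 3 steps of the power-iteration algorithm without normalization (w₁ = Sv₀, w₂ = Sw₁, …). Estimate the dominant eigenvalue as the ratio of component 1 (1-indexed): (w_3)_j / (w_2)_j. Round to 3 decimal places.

w1 = Sv₀ = (8·(-3) + 2·1 + (-3)·1; 2·(-3) + 5·1 + 1·1; (-3)·(-3) + 1·1 + 6·1) = (-25, 0, 16)
w2 = Sw1 = (8·(-25) + 2·0 + (-3)·16; 2·(-25) + 5·0 + 1·16; (-3)·(-25) + 1·0 + 6·16) = (-248, -34, 171)
w3 = Sw2 = (-2565, -495, 1736)
Ratio at component: -2565 / -248 = 10.343

λ ≈ 10.343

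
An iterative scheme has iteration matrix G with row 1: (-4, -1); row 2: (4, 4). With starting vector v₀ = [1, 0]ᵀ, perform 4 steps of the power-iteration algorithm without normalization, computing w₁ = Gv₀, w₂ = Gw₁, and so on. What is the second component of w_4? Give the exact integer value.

w1 = Gv₀ = (-4, 4)
w2 = Gw1 = (12, 0)
w3 = Gw2 = (-48, 48)
w4 = Gw3 = (144, 0)
The requested component of w4 is 0.

0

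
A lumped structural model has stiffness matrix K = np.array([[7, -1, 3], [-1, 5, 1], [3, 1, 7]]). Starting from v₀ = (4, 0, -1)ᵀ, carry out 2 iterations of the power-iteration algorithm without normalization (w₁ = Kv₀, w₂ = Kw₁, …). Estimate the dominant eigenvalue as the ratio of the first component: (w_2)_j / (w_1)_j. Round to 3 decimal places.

λ ≈ 7.800

w1 = Kv₀ = (25, -5, 5)
w2 = Kw1 = (195, -45, 105)
Ratio at component: 195 / 25 = 7.800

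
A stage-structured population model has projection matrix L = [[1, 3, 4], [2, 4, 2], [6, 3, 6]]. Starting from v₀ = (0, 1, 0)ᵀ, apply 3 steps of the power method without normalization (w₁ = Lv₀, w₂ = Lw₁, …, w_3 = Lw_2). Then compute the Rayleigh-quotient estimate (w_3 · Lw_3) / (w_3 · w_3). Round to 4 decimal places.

λ ≈ 10.7534

w1 = Lv₀ = (1·0 + 3·1 + 4·0; 2·0 + 4·1 + 2·0; 6·0 + 3·1 + 6·0) = (3, 4, 3)
w2 = Lw1 = (1·3 + 3·4 + 4·3; 2·3 + 4·4 + 2·3; 6·3 + 3·4 + 6·3) = (27, 28, 48)
w3 = Lw2 = (303, 262, 534)
Lw3 = (3225, 2722, 5808)
w3·Lw3 = 303·3225 + 262·2722 + 534·5808 = 4791811; w3·w3 = 303·303 + 262·262 + 534·534 = 445609
λ ≈ 4791811/445609 = 10.7534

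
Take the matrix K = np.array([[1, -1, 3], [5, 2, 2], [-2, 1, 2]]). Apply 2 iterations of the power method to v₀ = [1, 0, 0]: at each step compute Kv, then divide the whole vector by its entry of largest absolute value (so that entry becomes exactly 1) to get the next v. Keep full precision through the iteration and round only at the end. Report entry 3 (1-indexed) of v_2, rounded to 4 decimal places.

Kv0 = (1.00000, 5.00000, -2.00000); divide by 5.00000 → v1 = (0.20000, 1.00000, -0.40000)
Kv1 = (-2.00000, 2.20000, -0.20000); divide by 2.20000 → v2 = (-0.90909, 1.00000, -0.09091)
Requested entry of v2: -1/11 = -0.0909

-0.0909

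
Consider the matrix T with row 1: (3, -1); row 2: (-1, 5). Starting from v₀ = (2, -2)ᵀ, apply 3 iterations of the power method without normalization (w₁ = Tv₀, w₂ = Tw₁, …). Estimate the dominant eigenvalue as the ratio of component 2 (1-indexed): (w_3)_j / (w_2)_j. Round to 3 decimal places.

w1 = Tv₀ = (3·2 + (-1)·(-2); (-1)·2 + 5·(-2)) = (8, -12)
w2 = Tw1 = (3·8 + (-1)·(-12); (-1)·8 + 5·(-12)) = (36, -68)
w3 = Tw2 = (176, -376)
Ratio at component: -376 / -68 = 5.529

λ ≈ 5.529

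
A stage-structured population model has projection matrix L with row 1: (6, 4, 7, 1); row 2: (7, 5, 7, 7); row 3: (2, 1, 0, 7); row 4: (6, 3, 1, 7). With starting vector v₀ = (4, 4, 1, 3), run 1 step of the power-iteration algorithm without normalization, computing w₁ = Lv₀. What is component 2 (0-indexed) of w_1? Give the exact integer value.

33

w1 = Lv₀ = (50, 76, 33, 58)
The requested component of w1 is 33.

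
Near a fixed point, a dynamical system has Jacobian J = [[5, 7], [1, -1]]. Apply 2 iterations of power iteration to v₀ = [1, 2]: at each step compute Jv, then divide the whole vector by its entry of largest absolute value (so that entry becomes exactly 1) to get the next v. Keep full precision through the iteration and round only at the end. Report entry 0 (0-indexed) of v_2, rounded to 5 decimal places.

Jv0 = (19.000000, -1.000000); divide by 19.000000 → v1 = (1.000000, -0.052632)
Jv1 = (4.631579, 1.052632); divide by 4.631579 → v2 = (1.000000, 0.227273)
Requested entry of v2: 88/88 = 1.00000

1.00000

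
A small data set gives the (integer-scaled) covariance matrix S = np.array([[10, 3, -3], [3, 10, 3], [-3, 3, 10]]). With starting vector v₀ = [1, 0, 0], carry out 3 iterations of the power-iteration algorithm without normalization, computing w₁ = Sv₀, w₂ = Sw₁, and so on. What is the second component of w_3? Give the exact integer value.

711

w1 = Sv₀ = (10·1 + 3·0 + (-3)·0; 3·1 + 10·0 + 3·0; (-3)·1 + 3·0 + 10·0) = (10, 3, -3)
w2 = Sw1 = (10·10 + 3·3 + (-3)·(-3); 3·10 + 10·3 + 3·(-3); (-3)·10 + 3·3 + 10·(-3)) = (118, 51, -51)
w3 = Sw2 = (1486, 711, -711)
The requested component of w3 is 711.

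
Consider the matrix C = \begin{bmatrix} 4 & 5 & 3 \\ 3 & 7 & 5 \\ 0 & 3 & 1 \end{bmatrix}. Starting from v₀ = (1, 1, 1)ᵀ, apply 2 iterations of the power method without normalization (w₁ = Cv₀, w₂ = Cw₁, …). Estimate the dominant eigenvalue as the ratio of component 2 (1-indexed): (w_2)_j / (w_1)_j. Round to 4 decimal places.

λ ≈ 10.7333

w1 = Cv₀ = (4·1 + 5·1 + 3·1; 3·1 + 7·1 + 5·1; 0·1 + 3·1 + 1·1) = (12, 15, 4)
w2 = Cw1 = (4·12 + 5·15 + 3·4; 3·12 + 7·15 + 5·4; 0·12 + 3·15 + 1·4) = (135, 161, 49)
Ratio at component: 161 / 15 = 10.7333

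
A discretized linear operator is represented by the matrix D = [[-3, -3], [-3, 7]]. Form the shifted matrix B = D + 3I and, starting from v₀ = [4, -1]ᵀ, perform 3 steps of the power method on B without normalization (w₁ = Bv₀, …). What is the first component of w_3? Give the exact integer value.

687

B = D + 3I has rows (0, -3); (-3, 10)
w1 = Bv₀ = (0·4 + (-3)·(-1); (-3)·4 + 10·(-1)) = (3, -22)
w2 = Bw1 = (0·3 + (-3)·(-22); (-3)·3 + 10·(-22)) = (66, -229)
w3 = Bw2 = (687, -2488)
Requested component of w3: 687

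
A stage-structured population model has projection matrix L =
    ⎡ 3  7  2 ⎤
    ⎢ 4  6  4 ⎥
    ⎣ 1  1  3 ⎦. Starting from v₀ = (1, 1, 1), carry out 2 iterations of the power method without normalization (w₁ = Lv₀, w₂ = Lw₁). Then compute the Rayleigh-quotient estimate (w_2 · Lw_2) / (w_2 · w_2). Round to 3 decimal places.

w1 = Lv₀ = (12, 14, 5)
w2 = Lw1 = (144, 152, 41)
Lw2 = (1578, 1652, 419)
w2·Lw2 = 144·1578 + 152·1652 + 41·419 = 495515; w2·w2 = 144·144 + 152·152 + 41·41 = 45521
λ ≈ 495515/45521 = 10.885

λ ≈ 10.885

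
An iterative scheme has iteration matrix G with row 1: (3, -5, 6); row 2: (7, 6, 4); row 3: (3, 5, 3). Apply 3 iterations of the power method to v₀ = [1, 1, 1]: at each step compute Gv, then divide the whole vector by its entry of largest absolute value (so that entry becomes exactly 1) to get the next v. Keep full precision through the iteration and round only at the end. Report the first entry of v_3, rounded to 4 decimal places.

Gv0 = (4.00000, 17.00000, 11.00000); divide by 17.00000 → v1 = (0.23529, 1.00000, 0.64706)
Gv1 = (-0.41176, 10.23529, 7.64706); divide by 10.23529 → v2 = (-0.04023, 1.00000, 0.74713)
Gv2 = (-0.63793, 8.70690, 7.12069); divide by 8.70690 → v3 = (-0.07327, 1.00000, 0.81782)
Requested entry of v3: -111/1515 = -0.0733

-0.0733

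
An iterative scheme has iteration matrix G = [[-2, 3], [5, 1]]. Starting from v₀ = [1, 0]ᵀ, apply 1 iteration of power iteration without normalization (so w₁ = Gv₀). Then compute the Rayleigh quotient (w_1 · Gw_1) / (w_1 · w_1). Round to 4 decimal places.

λ ≈ -2.1724

w1 = Gv₀ = ((-2)·1 + 3·0; 5·1 + 1·0) = (-2, 5)
Gw1 = (19, -5)
w1·Gw1 = (-2)·19 + 5·(-5) = -63; w1·w1 = (-2)·(-2) + 5·5 = 29
λ ≈ -63/29 = -2.1724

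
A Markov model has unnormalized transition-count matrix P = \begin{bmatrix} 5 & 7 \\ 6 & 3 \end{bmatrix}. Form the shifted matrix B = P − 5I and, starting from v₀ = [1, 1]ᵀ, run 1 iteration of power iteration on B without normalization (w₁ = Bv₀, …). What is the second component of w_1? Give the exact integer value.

4

B = P − 5I has rows (0, 7); (6, -2)
w1 = Bv₀ = (7, 4)
Requested component of w1: 4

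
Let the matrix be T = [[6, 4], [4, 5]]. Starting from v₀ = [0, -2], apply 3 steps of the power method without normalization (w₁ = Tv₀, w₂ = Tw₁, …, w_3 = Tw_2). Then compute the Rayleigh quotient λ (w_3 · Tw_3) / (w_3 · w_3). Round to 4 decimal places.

9.5310

w1 = Tv₀ = (-8, -10)
w2 = Tw1 = (-88, -82)
w3 = Tw2 = (-856, -762)
Tw3 = (-8184, -7234)
w3·Tw3 = (-856)·(-8184) + (-762)·(-7234) = 12517812; w3·w3 = (-856)·(-856) + (-762)·(-762) = 1313380
λ ≈ 12517812/1313380 = 9.5310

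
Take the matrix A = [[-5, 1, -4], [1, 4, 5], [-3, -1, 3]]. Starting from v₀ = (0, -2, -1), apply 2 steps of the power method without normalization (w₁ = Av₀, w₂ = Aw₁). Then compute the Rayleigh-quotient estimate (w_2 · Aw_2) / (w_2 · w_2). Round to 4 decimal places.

w1 = Av₀ = ((-5)·0 + 1·(-2) + (-4)·(-1); 1·0 + 4·(-2) + 5·(-1); (-3)·0 + (-1)·(-2) + 3·(-1)) = (2, -13, -1)
w2 = Aw1 = ((-5)·2 + 1·(-13) + (-4)·(-1); 1·2 + 4·(-13) + 5·(-1); (-3)·2 + (-1)·(-13) + 3·(-1)) = (-19, -55, 4)
Aw2 = (24, -219, 124)
w2·Aw2 = (-19)·24 + (-55)·(-219) + 4·124 = 12085; w2·w2 = (-19)·(-19) + (-55)·(-55) + 4·4 = 3402
λ ≈ 12085/3402 = 3.5523

3.5523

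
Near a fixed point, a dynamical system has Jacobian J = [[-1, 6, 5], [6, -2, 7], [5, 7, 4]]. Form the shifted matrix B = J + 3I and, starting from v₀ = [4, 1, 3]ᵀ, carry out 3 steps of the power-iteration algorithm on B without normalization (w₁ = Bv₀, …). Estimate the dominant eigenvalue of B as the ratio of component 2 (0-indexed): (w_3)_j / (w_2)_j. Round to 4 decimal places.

B = J + 3I has rows (2, 6, 5); (6, 1, 7); (5, 7, 7)
w1 = Bv₀ = (2·4 + 6·1 + 5·3; 6·4 + 1·1 + 7·3; 5·4 + 7·1 + 7·3) = (29, 46, 48)
w2 = Bw1 = (2·29 + 6·46 + 5·48; 6·29 + 1·46 + 7·48; 5·29 + 7·46 + 7·48) = (574, 556, 803)
w3 = Bw2 = (8499, 9621, 12383)
Ratio: 12383/803 = 15.4209

15.4209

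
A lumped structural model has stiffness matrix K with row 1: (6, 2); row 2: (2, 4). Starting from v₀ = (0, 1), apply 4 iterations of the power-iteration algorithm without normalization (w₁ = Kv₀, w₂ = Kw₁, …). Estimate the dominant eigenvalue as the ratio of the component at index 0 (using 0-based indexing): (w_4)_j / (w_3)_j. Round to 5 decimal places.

w1 = Kv₀ = (6·0 + 2·1; 2·0 + 4·1) = (2, 4)
w2 = Kw1 = (6·2 + 2·4; 2·2 + 4·4) = (20, 20)
w3 = Kw2 = (160, 120)
w4 = Kw3 = (1200, 800)
Ratio at component: 1200 / 160 = 7.50000

λ ≈ 7.50000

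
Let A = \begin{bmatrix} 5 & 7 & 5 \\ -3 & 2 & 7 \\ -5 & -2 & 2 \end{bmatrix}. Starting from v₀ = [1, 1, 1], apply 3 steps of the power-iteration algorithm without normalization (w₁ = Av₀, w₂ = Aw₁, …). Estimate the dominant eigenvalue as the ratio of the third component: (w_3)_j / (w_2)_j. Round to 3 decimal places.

5.383

w1 = Av₀ = (17, 6, -5)
w2 = Aw1 = (102, -74, -107)
w3 = Aw2 = (-543, -1203, -576)
Ratio at component: -576 / -107 = 5.383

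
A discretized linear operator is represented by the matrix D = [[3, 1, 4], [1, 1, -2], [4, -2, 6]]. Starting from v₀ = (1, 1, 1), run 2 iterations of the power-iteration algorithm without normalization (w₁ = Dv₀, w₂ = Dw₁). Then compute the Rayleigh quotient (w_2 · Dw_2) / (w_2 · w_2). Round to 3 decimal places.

w1 = Dv₀ = (3·1 + 1·1 + 4·1; 1·1 + 1·1 + (-2)·1; 4·1 + (-2)·1 + 6·1) = (8, 0, 8)
w2 = Dw1 = (3·8 + 1·0 + 4·8; 1·8 + 1·0 + (-2)·8; 4·8 + (-2)·0 + 6·8) = (56, -8, 80)
Dw2 = (480, -112, 720)
w2·Dw2 = 56·480 + (-8)·(-112) + 80·720 = 85376; w2·w2 = 56·56 + (-8)·(-8) + 80·80 = 9600
λ ≈ 85376/9600 = 8.893

λ ≈ 8.893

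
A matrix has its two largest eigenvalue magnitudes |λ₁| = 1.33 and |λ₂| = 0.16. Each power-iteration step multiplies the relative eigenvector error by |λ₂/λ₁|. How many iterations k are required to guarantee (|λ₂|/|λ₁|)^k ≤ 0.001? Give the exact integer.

|λ₂/λ₁| = 0.16/1.33 = 0.12030
Need k ≥ ln(0.001) / ln(0.12030) = -6.9078 / -2.1178 ≈ 3.262
Smallest integer k satisfying the bound: 4

4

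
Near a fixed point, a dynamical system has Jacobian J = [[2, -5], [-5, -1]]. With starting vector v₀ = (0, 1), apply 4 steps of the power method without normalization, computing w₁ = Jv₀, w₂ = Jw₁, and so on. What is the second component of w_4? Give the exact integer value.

701

w1 = Jv₀ = (2·0 + (-5)·1; (-5)·0 + (-1)·1) = (-5, -1)
w2 = Jw1 = (2·(-5) + (-5)·(-1); (-5)·(-5) + (-1)·(-1)) = (-5, 26)
w3 = Jw2 = (-140, -1)
w4 = Jw3 = (-275, 701)
The requested component of w4 is 701.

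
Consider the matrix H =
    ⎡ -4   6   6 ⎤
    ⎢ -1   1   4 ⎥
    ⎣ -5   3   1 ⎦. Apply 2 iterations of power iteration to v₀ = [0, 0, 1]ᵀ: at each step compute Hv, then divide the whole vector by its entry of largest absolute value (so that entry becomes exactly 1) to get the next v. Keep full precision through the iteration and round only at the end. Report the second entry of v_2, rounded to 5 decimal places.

Hv0 = (6.000000, 4.000000, 1.000000); divide by 6.000000 → v1 = (1.000000, 0.666667, 0.166667)
Hv1 = (1.000000, 0.333333, -2.833333); divide by -2.833333 → v2 = (-0.352941, -0.117647, 1.000000)
Requested entry of v2: 2/-17 = -0.11765

-0.11765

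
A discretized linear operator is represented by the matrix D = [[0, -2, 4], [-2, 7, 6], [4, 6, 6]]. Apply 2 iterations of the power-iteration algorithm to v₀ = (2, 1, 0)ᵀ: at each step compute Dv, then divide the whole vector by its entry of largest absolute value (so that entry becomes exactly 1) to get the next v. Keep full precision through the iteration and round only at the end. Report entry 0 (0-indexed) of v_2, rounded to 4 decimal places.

Dv0 = (-2.00000, 3.00000, 14.00000); divide by 14.00000 → v1 = (-0.14286, 0.21429, 1.00000)
Dv1 = (3.57143, 7.78571, 6.71429); divide by 7.78571 → v2 = (0.45872, 1.00000, 0.86239)
Requested entry of v2: 50/109 = 0.4587

0.4587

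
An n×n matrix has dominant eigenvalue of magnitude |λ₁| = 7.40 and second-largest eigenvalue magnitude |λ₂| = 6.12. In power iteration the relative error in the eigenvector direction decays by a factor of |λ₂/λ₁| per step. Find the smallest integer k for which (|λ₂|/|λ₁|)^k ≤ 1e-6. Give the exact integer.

|λ₂/λ₁| = 6.12/7.40 = 0.82703
Need k ≥ ln(1e-6) / ln(0.82703) = -13.8155 / -0.1899 ≈ 72.745
Smallest integer k satisfying the bound: 73

73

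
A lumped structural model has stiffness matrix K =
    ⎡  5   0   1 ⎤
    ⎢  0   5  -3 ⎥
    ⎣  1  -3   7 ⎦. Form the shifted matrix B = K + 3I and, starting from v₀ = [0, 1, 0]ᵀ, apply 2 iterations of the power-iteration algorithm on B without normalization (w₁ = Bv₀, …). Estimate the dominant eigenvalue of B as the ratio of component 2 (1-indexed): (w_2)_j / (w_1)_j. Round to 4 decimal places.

9.1250

B = K + 3I has rows (8, 0, 1); (0, 8, -3); (1, -3, 10)
w1 = Bv₀ = (8·0 + 0·1 + 1·0; 0·0 + 8·1 + (-3)·0; 1·0 + (-3)·1 + 10·0) = (0, 8, -3)
w2 = Bw1 = (8·0 + 0·8 + 1·(-3); 0·0 + 8·8 + (-3)·(-3); 1·0 + (-3)·8 + 10·(-3)) = (-3, 73, -54)
Ratio: 73/8 = 9.1250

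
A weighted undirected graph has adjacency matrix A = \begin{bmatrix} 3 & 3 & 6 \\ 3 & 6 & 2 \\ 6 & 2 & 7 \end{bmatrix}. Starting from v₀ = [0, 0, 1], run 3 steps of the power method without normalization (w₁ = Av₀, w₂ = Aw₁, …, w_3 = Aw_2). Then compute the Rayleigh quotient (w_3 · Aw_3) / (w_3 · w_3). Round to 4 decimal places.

w1 = Av₀ = (3·0 + 3·0 + 6·1; 3·0 + 6·0 + 2·1; 6·0 + 2·0 + 7·1) = (6, 2, 7)
w2 = Aw1 = (3·6 + 3·2 + 6·7; 3·6 + 6·2 + 2·7; 6·6 + 2·2 + 7·7) = (66, 44, 89)
w3 = Aw2 = (864, 640, 1107)
Aw3 = (11154, 8646, 14213)
w3·Aw3 = 864·11154 + 640·8646 + 1107·14213 = 30904287; w3·w3 = 864·864 + 640·640 + 1107·1107 = 2381545
λ ≈ 30904287/2381545 = 12.9766

λ ≈ 12.9766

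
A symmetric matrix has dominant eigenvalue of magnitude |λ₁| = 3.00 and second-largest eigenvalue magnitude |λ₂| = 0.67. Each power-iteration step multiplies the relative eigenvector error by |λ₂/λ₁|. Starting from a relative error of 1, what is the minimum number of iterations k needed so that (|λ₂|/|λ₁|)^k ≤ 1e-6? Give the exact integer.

|λ₂/λ₁| = 0.67/3.00 = 0.22333
Need k ≥ ln(1e-6) / ln(0.22333) = -13.8155 / -1.4991 ≈ 9.216
Smallest integer k satisfying the bound: 10

10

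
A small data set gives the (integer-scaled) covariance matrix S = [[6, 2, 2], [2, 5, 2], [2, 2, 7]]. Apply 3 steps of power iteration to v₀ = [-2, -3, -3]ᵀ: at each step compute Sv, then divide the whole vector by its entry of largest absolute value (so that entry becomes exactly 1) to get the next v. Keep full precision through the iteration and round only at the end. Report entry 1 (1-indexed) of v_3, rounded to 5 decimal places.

Sv0 = (-24.000000, -25.000000, -31.000000); divide by -31.000000 → v1 = (0.774194, 0.806452, 1.000000)
Sv1 = (8.258065, 7.580645, 10.161290); divide by 10.161290 → v2 = (0.812698, 0.746032, 1.000000)
Sv2 = (8.368254, 7.355556, 10.117460); divide by 10.117460 → v3 = (0.827110, 0.727016, 1.000000)
Requested entry of v3: -2636/-3187 = 0.82711

0.82711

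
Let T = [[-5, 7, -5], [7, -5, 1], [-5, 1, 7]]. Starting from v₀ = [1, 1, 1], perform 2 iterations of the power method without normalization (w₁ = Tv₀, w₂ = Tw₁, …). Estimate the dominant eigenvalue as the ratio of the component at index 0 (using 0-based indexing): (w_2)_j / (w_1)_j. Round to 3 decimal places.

λ ≈ -7.000

w1 = Tv₀ = ((-5)·1 + 7·1 + (-5)·1; 7·1 + (-5)·1 + 1·1; (-5)·1 + 1·1 + 7·1) = (-3, 3, 3)
w2 = Tw1 = ((-5)·(-3) + 7·3 + (-5)·3; 7·(-3) + (-5)·3 + 1·3; (-5)·(-3) + 1·3 + 7·3) = (21, -33, 39)
Ratio at component: 21 / -3 = -7.000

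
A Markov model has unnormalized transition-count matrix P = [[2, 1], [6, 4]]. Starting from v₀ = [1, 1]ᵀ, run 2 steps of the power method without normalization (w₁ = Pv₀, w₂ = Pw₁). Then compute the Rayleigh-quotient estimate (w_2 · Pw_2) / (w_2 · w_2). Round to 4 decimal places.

w1 = Pv₀ = (2·1 + 1·1; 6·1 + 4·1) = (3, 10)
w2 = Pw1 = (2·3 + 1·10; 6·3 + 4·10) = (16, 58)
Pw2 = (90, 328)
w2·Pw2 = 16·90 + 58·328 = 20464; w2·w2 = 16·16 + 58·58 = 3620
λ ≈ 20464/3620 = 5.6530

λ ≈ 5.6530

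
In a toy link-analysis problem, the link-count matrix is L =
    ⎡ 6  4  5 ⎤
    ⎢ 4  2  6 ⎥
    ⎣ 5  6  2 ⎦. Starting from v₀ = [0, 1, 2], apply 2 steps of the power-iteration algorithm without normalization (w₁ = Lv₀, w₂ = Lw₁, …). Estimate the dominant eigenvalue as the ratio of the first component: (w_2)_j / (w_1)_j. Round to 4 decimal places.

w1 = Lv₀ = (14, 14, 10)
w2 = Lw1 = (190, 144, 174)
Ratio at component: 190 / 14 = 13.5714

λ ≈ 13.5714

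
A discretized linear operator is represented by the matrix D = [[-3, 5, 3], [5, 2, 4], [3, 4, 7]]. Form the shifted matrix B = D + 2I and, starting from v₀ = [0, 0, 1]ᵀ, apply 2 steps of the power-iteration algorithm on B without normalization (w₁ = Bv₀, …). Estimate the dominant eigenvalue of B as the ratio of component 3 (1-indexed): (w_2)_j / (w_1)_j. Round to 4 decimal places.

B = D + 2I has rows (-1, 5, 3); (5, 4, 4); (3, 4, 9)
w1 = Bv₀ = ((-1)·0 + 5·0 + 3·1; 5·0 + 4·0 + 4·1; 3·0 + 4·0 + 9·1) = (3, 4, 9)
w2 = Bw1 = ((-1)·3 + 5·4 + 3·9; 5·3 + 4·4 + 4·9; 3·3 + 4·4 + 9·9) = (44, 67, 106)
Ratio: 106/9 = 11.7778

11.7778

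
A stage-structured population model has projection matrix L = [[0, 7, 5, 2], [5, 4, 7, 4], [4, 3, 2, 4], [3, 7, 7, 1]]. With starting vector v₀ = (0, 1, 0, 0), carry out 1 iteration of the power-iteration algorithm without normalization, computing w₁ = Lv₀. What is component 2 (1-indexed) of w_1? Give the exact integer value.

w1 = Lv₀ = (0·0 + 7·1 + 5·0 + 2·0; 5·0 + 4·1 + 7·0 + 4·0; 4·0 + 3·1 + 2·0 + 4·0; 3·0 + 7·1 + 7·0 + 1·0) = (7, 4, 3, 7)
The requested component of w1 is 4.

4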